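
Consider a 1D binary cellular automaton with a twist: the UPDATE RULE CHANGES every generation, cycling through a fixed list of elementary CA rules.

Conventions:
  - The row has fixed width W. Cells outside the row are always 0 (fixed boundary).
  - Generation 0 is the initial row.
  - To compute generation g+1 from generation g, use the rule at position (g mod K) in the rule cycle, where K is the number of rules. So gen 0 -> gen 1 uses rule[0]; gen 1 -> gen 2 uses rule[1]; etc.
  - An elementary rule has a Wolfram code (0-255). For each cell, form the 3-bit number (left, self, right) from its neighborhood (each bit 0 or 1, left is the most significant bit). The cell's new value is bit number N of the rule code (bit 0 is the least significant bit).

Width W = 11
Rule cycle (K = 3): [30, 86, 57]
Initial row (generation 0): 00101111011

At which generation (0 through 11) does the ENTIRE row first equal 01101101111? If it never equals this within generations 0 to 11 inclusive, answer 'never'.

Answer: never

Derivation:
Gen 0: 00101111011
Gen 1 (rule 30): 01101000010
Gen 2 (rule 86): 10101100111
Gen 3 (rule 57): 01011010100
Gen 4 (rule 30): 11010010110
Gen 5 (rule 86): 01011110011
Gen 6 (rule 57): 00110001010
Gen 7 (rule 30): 01101011011
Gen 8 (rule 86): 10101001001
Gen 9 (rule 57): 01010100100
Gen 10 (rule 30): 11010111110
Gen 11 (rule 86): 01010000011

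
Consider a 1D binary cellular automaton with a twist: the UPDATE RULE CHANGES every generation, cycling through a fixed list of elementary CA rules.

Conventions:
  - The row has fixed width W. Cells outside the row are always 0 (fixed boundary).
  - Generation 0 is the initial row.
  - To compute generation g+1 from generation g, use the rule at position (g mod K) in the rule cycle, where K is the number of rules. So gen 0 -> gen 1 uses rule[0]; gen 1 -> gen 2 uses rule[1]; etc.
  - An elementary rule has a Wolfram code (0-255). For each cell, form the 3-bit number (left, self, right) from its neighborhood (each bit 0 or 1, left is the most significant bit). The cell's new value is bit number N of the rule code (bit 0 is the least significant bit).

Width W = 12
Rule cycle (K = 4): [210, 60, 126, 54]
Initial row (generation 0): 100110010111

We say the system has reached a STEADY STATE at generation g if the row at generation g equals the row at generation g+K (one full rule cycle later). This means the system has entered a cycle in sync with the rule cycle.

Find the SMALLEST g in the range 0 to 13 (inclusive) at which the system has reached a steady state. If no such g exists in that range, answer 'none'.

Gen 0: 100110010111
Gen 1 (rule 210): 011011100011
Gen 2 (rule 60): 010110010010
Gen 3 (rule 126): 111111111111
Gen 4 (rule 54): 000000000000
Gen 5 (rule 210): 000000000000
Gen 6 (rule 60): 000000000000
Gen 7 (rule 126): 000000000000
Gen 8 (rule 54): 000000000000
Gen 9 (rule 210): 000000000000
Gen 10 (rule 60): 000000000000
Gen 11 (rule 126): 000000000000
Gen 12 (rule 54): 000000000000
Gen 13 (rule 210): 000000000000
Gen 14 (rule 60): 000000000000
Gen 15 (rule 126): 000000000000
Gen 16 (rule 54): 000000000000
Gen 17 (rule 210): 000000000000

Answer: 4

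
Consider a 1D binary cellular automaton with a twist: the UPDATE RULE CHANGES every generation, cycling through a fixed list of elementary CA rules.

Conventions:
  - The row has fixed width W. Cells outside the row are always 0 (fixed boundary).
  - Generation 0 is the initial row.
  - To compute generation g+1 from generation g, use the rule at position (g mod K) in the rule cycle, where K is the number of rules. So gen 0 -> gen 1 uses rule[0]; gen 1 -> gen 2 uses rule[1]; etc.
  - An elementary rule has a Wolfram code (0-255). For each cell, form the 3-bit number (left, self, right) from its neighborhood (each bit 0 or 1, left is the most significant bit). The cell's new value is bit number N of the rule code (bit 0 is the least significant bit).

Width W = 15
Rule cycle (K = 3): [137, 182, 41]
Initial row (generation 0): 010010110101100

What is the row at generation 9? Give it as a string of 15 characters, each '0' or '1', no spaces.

Answer: 101011001001010

Derivation:
Gen 0: 010010110101100
Gen 1 (rule 137): 000000100001001
Gen 2 (rule 182): 000001110011111
Gen 3 (rule 41): 111101000010000
Gen 4 (rule 137): 111000011000111
Gen 5 (rule 182): 010100100101010
Gen 6 (rule 41): 001000000010100
Gen 7 (rule 137): 100011111000001
Gen 8 (rule 182): 110101110100011
Gen 9 (rule 41): 101011001001010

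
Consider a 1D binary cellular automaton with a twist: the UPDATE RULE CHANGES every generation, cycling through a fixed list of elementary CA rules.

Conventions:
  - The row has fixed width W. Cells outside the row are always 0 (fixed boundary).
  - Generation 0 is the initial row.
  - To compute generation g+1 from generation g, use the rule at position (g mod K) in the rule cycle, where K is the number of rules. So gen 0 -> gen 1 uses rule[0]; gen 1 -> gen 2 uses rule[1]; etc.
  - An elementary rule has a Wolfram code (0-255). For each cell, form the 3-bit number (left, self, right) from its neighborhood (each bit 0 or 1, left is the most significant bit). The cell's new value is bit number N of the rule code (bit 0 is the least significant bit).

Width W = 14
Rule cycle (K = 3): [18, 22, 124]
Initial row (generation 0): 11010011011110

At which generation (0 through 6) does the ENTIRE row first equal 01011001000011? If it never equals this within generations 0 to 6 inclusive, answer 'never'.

Gen 0: 11010011011110
Gen 1 (rule 18): 00001100000001
Gen 2 (rule 22): 00010010000011
Gen 3 (rule 124): 00011011000011
Gen 4 (rule 18): 00100000100100
Gen 5 (rule 22): 01110001111110
Gen 6 (rule 124): 01011001000011

Answer: 6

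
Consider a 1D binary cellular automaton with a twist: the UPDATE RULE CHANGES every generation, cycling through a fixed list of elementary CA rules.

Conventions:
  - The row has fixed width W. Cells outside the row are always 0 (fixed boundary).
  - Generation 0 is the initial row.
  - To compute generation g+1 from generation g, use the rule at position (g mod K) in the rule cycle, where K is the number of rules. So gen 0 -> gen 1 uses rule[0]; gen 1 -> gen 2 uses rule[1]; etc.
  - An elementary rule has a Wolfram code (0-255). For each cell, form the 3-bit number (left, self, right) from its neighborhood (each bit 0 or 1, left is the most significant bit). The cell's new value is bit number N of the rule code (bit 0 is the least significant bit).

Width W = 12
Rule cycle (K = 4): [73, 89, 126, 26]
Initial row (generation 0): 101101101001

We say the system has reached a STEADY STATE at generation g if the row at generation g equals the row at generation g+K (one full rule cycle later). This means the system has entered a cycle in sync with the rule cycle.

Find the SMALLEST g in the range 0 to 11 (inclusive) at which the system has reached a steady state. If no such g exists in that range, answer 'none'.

Gen 0: 101101101001
Gen 1 (rule 73): 001101100000
Gen 2 (rule 89): 101101111111
Gen 3 (rule 126): 111111000001
Gen 4 (rule 26): 100000100010
Gen 5 (rule 73): 001110001000
Gen 6 (rule 89): 101011100111
Gen 7 (rule 126): 111110111101
Gen 8 (rule 26): 100000100000
Gen 9 (rule 73): 001110001111
Gen 10 (rule 89): 101011101001
Gen 11 (rule 126): 111110111111
Gen 12 (rule 26): 100000100000
Gen 13 (rule 73): 001110001111
Gen 14 (rule 89): 101011101001
Gen 15 (rule 126): 111110111111

Answer: 8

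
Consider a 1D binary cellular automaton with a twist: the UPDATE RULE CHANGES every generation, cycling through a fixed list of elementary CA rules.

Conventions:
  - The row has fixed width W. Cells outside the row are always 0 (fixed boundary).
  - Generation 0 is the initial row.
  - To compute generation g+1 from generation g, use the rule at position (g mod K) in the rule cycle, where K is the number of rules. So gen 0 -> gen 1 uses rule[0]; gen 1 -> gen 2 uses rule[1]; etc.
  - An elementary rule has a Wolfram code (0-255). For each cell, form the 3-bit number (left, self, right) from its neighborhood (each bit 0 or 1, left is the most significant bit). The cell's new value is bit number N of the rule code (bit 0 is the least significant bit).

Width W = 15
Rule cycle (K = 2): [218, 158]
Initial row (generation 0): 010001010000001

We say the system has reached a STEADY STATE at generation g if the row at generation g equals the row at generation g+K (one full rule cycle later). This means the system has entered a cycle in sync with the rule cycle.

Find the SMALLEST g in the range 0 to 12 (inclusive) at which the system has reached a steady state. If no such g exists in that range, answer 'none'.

Gen 0: 010001010000001
Gen 1 (rule 218): 101010001000010
Gen 2 (rule 158): 101011011100111
Gen 3 (rule 218): 000011011111111
Gen 4 (rule 158): 000110011111110
Gen 5 (rule 218): 001111111111111
Gen 6 (rule 158): 011111111111110
Gen 7 (rule 218): 111111111111111
Gen 8 (rule 158): 111111111111110
Gen 9 (rule 218): 111111111111111
Gen 10 (rule 158): 111111111111110
Gen 11 (rule 218): 111111111111111
Gen 12 (rule 158): 111111111111110
Gen 13 (rule 218): 111111111111111
Gen 14 (rule 158): 111111111111110

Answer: 7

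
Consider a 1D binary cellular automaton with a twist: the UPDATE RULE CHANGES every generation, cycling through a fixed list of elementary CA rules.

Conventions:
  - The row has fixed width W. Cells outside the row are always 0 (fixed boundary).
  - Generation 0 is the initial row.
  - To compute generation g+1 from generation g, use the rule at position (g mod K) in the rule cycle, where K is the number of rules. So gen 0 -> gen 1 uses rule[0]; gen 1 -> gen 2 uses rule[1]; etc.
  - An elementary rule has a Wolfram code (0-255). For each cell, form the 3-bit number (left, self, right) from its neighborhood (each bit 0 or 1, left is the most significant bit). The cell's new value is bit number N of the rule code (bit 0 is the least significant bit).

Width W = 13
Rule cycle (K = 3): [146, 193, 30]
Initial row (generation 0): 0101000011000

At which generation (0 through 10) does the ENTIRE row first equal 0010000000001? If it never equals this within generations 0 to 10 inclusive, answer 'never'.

Gen 0: 0101000011000
Gen 1 (rule 146): 1000100100100
Gen 2 (rule 193): 0010000000001
Gen 3 (rule 30): 0111000000011
Gen 4 (rule 146): 1010100000100
Gen 5 (rule 193): 0000001110001
Gen 6 (rule 30): 0000011001011
Gen 7 (rule 146): 0000100110000
Gen 8 (rule 193): 1110000010111
Gen 9 (rule 30): 1001000110100
Gen 10 (rule 146): 0110101000010

Answer: 2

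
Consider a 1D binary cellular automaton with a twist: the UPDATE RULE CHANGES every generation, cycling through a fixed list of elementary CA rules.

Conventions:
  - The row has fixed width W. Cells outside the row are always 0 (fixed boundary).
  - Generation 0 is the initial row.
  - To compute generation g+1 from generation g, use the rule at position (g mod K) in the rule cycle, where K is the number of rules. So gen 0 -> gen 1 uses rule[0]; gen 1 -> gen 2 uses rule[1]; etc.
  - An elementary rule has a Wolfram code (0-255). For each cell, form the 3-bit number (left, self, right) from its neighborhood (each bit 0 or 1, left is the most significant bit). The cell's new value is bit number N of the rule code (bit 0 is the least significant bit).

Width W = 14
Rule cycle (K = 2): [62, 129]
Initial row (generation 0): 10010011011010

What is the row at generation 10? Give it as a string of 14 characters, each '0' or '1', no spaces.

Answer: 10000111000111

Derivation:
Gen 0: 10010011011010
Gen 1 (rule 62): 11111110110111
Gen 2 (rule 129): 01111100000010
Gen 3 (rule 62): 11000010000111
Gen 4 (rule 129): 00011000110010
Gen 5 (rule 62): 00110101101111
Gen 6 (rule 129): 10000000000110
Gen 7 (rule 62): 11000000001101
Gen 8 (rule 129): 00011111100000
Gen 9 (rule 62): 00110000010000
Gen 10 (rule 129): 10000111000111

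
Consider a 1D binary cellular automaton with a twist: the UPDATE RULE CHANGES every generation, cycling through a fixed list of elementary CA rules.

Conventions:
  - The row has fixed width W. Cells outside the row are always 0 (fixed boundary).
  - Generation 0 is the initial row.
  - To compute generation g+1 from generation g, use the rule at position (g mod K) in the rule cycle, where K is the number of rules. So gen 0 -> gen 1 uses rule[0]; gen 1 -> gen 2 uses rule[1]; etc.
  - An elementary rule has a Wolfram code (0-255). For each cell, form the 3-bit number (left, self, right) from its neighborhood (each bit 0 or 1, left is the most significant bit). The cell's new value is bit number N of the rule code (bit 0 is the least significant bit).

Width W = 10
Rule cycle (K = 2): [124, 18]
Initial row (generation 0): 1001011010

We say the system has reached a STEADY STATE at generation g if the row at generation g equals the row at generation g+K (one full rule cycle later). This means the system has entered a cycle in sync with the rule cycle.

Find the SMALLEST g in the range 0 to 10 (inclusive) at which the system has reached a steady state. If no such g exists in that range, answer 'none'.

Answer: 2

Derivation:
Gen 0: 1001011010
Gen 1 (rule 124): 1101111111
Gen 2 (rule 18): 0000000000
Gen 3 (rule 124): 0000000000
Gen 4 (rule 18): 0000000000
Gen 5 (rule 124): 0000000000
Gen 6 (rule 18): 0000000000
Gen 7 (rule 124): 0000000000
Gen 8 (rule 18): 0000000000
Gen 9 (rule 124): 0000000000
Gen 10 (rule 18): 0000000000
Gen 11 (rule 124): 0000000000
Gen 12 (rule 18): 0000000000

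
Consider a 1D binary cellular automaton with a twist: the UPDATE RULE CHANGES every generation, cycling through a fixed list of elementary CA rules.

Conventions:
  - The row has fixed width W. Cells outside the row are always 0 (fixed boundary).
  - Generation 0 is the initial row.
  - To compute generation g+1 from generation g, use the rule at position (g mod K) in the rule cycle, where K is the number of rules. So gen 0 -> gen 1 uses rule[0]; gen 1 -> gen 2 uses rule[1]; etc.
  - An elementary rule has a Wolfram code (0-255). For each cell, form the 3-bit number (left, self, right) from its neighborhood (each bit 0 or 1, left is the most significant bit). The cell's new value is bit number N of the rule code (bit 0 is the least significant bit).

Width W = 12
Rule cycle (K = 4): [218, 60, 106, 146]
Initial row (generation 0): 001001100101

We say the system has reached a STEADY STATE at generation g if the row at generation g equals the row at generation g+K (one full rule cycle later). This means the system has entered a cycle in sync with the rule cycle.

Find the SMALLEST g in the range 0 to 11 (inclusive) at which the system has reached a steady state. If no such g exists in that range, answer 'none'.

Gen 0: 001001100101
Gen 1 (rule 218): 010111111000
Gen 2 (rule 60): 011100000100
Gen 3 (rule 106): 110100001000
Gen 4 (rule 146): 000010010100
Gen 5 (rule 218): 000101100010
Gen 6 (rule 60): 000111010011
Gen 7 (rule 106): 001101100111
Gen 8 (rule 146): 010000011010
Gen 9 (rule 218): 101000111001
Gen 10 (rule 60): 111100100101
Gen 11 (rule 106): 100101001010
Gen 12 (rule 146): 011000110001
Gen 13 (rule 218): 111101111010
Gen 14 (rule 60): 100011000111
Gen 15 (rule 106): 000111001101

Answer: none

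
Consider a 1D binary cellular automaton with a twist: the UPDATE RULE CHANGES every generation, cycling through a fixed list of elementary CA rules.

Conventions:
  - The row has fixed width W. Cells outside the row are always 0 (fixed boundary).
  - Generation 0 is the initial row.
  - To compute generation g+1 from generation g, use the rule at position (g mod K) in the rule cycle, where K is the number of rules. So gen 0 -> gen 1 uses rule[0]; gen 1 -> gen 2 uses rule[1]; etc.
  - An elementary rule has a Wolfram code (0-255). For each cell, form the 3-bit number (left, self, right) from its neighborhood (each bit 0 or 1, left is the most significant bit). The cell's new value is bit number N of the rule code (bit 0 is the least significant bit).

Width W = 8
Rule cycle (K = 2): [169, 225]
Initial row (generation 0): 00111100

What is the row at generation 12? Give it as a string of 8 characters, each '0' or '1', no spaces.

Gen 0: 00111100
Gen 1 (rule 169): 10111001
Gen 2 (rule 225): 01011000
Gen 3 (rule 169): 00110011
Gen 4 (rule 225): 10010001
Gen 5 (rule 169): 00000100
Gen 6 (rule 225): 11110001
Gen 7 (rule 169): 11100100
Gen 8 (rule 225): 01100001
Gen 9 (rule 169): 01001100
Gen 10 (rule 225): 00000101
Gen 11 (rule 169): 11110010
Gen 12 (rule 225): 01110000

Answer: 01110000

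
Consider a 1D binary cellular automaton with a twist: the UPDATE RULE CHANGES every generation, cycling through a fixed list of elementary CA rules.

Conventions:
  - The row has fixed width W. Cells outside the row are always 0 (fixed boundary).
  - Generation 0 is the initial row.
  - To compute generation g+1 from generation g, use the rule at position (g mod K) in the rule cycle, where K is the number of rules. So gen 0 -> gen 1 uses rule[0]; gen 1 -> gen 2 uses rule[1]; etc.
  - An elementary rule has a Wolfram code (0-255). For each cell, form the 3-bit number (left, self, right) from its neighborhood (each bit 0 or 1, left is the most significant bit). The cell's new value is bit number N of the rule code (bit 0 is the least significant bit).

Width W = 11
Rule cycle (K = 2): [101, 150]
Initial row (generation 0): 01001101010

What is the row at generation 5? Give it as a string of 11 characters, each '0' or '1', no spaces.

Gen 0: 01001101010
Gen 1 (rule 101): 01000111110
Gen 2 (rule 150): 11101011101
Gen 3 (rule 101): 00111100111
Gen 4 (rule 150): 01011011010
Gen 5 (rule 101): 01101101110

Answer: 01101101110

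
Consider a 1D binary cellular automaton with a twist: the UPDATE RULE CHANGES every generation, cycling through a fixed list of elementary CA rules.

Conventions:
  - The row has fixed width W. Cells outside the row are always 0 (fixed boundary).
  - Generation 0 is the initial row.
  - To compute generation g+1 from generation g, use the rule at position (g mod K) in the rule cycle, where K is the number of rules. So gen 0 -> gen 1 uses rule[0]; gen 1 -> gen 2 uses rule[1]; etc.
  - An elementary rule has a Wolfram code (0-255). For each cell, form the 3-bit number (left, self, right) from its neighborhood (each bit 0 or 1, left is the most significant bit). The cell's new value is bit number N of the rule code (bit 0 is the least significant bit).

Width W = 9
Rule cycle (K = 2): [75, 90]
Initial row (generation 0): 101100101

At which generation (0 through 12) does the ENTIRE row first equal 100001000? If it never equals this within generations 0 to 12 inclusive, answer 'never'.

Answer: never

Derivation:
Gen 0: 101100101
Gen 1 (rule 75): 001101000
Gen 2 (rule 90): 011100100
Gen 3 (rule 75): 110101001
Gen 4 (rule 90): 110000110
Gen 5 (rule 75): 110111110
Gen 6 (rule 90): 110100011
Gen 7 (rule 75): 110001111
Gen 8 (rule 90): 111011001
Gen 9 (rule 75): 101011010
Gen 10 (rule 90): 000011001
Gen 11 (rule 75): 111111010
Gen 12 (rule 90): 100001001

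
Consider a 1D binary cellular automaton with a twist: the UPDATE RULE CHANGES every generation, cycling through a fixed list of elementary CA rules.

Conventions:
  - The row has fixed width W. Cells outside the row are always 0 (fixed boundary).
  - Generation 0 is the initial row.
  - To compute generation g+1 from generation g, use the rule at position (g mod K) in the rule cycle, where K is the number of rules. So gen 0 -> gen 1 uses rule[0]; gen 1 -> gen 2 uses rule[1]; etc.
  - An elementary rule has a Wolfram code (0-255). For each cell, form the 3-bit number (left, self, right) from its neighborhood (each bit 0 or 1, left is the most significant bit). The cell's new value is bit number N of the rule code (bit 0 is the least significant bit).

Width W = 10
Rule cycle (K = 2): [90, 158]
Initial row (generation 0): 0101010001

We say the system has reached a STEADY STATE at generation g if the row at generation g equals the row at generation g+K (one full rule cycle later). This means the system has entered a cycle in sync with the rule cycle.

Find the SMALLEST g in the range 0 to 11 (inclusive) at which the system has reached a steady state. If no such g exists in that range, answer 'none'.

Answer: none

Derivation:
Gen 0: 0101010001
Gen 1 (rule 90): 1000001010
Gen 2 (rule 158): 1100011011
Gen 3 (rule 90): 1110111011
Gen 4 (rule 158): 1100110010
Gen 5 (rule 90): 1111111101
Gen 6 (rule 158): 1111111001
Gen 7 (rule 90): 1000001110
Gen 8 (rule 158): 1100011101
Gen 9 (rule 90): 1110110100
Gen 10 (rule 158): 1100100110
Gen 11 (rule 90): 1111011111
Gen 12 (rule 158): 1110011110
Gen 13 (rule 90): 1011110011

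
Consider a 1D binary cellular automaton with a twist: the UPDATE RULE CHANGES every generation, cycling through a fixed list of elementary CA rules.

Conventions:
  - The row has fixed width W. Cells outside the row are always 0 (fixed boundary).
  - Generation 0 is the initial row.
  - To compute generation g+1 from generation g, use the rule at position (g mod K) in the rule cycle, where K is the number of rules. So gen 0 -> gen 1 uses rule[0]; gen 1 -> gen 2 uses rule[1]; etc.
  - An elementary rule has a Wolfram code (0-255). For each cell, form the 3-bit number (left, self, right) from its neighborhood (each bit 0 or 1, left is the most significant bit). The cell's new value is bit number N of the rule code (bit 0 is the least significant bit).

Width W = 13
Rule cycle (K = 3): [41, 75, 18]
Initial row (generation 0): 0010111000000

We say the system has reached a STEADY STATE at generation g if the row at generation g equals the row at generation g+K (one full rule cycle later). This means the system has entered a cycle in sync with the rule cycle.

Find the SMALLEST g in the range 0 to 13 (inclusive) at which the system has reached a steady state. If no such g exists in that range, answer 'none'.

Answer: none

Derivation:
Gen 0: 0010111000000
Gen 1 (rule 41): 1001100011111
Gen 2 (rule 75): 0011101110001
Gen 3 (rule 18): 0100000001010
Gen 4 (rule 41): 0001111100100
Gen 5 (rule 75): 1111000101001
Gen 6 (rule 18): 0000101000110
Gen 7 (rule 41): 1110010010100
Gen 8 (rule 75): 1010100100001
Gen 9 (rule 18): 0000011010010
Gen 10 (rule 41): 1111010100000
Gen 11 (rule 75): 1001000001111
Gen 12 (rule 18): 0110100010000
Gen 13 (rule 41): 0101001000111
Gen 14 (rule 75): 1000010011101
Gen 15 (rule 18): 0100101100000
Gen 16 (rule 41): 0000011001111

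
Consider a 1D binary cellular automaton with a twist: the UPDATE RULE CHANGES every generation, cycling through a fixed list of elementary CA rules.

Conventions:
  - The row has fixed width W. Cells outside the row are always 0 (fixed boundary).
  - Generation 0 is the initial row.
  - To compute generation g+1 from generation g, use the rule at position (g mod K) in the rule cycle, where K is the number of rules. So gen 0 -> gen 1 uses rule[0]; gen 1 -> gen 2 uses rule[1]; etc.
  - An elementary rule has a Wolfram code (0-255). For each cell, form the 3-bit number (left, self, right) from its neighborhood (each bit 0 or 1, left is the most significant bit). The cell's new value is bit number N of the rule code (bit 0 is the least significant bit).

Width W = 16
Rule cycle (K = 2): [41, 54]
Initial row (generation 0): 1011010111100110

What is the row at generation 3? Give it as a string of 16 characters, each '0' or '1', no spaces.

Gen 0: 1011010111100110
Gen 1 (rule 41): 0110101100000100
Gen 2 (rule 54): 1001110010001110
Gen 3 (rule 41): 0001000000101000

Answer: 0001000000101000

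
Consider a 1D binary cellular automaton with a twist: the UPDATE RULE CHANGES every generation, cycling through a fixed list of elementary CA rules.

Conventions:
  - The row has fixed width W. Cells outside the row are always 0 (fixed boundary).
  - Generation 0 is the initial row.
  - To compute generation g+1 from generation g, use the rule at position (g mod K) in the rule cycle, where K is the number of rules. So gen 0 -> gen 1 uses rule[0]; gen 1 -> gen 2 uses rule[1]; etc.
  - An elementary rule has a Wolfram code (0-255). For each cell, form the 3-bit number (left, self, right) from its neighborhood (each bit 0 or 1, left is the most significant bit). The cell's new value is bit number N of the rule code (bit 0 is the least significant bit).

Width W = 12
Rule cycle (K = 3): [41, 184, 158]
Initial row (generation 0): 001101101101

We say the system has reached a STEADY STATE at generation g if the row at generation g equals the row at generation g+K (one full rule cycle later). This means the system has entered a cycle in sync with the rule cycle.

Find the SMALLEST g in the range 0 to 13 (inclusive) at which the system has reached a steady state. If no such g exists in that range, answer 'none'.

Gen 0: 001101101101
Gen 1 (rule 41): 101011011010
Gen 2 (rule 184): 010110110101
Gen 3 (rule 158): 110100100101
Gen 4 (rule 41): 101000000010
Gen 5 (rule 184): 010100000001
Gen 6 (rule 158): 110110000011
Gen 7 (rule 41): 101100111010
Gen 8 (rule 184): 011010110101
Gen 9 (rule 158): 110010100101
Gen 10 (rule 41): 100001000010
Gen 11 (rule 184): 010000100001
Gen 12 (rule 158): 111001110011
Gen 13 (rule 41): 100001000010
Gen 14 (rule 184): 010000100001
Gen 15 (rule 158): 111001110011
Gen 16 (rule 41): 100001000010

Answer: 10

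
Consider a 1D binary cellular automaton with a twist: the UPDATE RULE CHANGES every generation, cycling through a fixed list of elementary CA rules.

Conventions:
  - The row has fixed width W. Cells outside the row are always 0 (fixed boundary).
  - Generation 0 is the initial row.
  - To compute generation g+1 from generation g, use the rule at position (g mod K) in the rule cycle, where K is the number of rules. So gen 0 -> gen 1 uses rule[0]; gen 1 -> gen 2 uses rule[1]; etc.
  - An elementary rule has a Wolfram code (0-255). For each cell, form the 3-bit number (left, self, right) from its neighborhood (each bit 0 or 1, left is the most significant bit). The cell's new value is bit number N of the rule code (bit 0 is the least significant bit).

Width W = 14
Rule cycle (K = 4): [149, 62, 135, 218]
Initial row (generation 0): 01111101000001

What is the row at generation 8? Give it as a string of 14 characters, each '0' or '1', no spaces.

Answer: 11111000111110

Derivation:
Gen 0: 01111101000001
Gen 1 (rule 149): 00111001111101
Gen 2 (rule 62): 01100111000011
Gen 3 (rule 135): 10001010011100
Gen 4 (rule 218): 01010001111110
Gen 5 (rule 149): 01011100111101
Gen 6 (rule 62): 11110011100011
Gen 7 (rule 135): 01100101001100
Gen 8 (rule 218): 11111000111110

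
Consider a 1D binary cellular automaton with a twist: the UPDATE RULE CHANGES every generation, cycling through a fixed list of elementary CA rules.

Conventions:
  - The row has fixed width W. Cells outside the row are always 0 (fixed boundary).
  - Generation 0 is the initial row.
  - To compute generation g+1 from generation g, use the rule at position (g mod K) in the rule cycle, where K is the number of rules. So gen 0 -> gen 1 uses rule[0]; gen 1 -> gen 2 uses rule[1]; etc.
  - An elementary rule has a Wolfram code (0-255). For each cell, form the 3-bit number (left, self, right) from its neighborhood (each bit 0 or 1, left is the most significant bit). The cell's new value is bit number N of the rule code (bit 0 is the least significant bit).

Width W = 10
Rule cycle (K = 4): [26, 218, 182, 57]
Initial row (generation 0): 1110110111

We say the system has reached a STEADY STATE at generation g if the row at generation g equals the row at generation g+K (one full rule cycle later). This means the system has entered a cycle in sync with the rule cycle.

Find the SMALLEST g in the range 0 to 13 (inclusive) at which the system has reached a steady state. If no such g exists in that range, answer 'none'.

Gen 0: 1110110111
Gen 1 (rule 26): 1000100100
Gen 2 (rule 218): 0101011010
Gen 3 (rule 182): 1111100111
Gen 4 (rule 57): 1000010100
Gen 5 (rule 26): 0100100010
Gen 6 (rule 218): 1011010101
Gen 7 (rule 182): 1100111111
Gen 8 (rule 57): 1010100000
Gen 9 (rule 26): 0000010000
Gen 10 (rule 218): 0000101000
Gen 11 (rule 182): 0001111100
Gen 12 (rule 57): 1101000011
Gen 13 (rule 26): 1000100110
Gen 14 (rule 218): 0101011111
Gen 15 (rule 182): 1111101110
Gen 16 (rule 57): 1000011001
Gen 17 (rule 26): 0100110110

Answer: none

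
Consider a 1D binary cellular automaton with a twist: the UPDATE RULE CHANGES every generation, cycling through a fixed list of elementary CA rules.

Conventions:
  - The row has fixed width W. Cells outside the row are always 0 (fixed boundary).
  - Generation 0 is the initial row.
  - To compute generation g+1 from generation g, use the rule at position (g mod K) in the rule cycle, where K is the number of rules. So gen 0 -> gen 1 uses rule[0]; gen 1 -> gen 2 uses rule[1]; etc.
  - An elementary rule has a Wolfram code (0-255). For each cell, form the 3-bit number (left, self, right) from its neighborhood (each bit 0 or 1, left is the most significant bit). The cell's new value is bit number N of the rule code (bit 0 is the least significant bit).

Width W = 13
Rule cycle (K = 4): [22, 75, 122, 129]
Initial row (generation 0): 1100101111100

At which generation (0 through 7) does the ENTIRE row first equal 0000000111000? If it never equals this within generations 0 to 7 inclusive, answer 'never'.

Answer: 5

Derivation:
Gen 0: 1100101111100
Gen 1 (rule 22): 0011100000010
Gen 2 (rule 75): 1110101111100
Gen 3 (rule 122): 1011011000110
Gen 4 (rule 129): 0000000010000
Gen 5 (rule 22): 0000000111000
Gen 6 (rule 75): 1111111101011
Gen 7 (rule 122): 1000000110111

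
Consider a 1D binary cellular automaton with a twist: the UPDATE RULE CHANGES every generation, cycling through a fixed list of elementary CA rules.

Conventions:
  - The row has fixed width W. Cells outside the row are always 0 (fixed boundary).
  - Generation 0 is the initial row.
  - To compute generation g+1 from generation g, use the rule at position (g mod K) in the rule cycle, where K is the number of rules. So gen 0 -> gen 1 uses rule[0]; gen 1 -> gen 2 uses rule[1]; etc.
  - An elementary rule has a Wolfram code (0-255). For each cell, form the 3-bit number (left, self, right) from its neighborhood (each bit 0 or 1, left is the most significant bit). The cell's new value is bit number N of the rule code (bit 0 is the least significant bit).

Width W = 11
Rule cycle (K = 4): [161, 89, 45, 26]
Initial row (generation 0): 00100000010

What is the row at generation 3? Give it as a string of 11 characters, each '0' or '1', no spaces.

Answer: 01011001000

Derivation:
Gen 0: 00100000010
Gen 1 (rule 161): 10001111000
Gen 2 (rule 89): 01101001111
Gen 3 (rule 45): 01011001000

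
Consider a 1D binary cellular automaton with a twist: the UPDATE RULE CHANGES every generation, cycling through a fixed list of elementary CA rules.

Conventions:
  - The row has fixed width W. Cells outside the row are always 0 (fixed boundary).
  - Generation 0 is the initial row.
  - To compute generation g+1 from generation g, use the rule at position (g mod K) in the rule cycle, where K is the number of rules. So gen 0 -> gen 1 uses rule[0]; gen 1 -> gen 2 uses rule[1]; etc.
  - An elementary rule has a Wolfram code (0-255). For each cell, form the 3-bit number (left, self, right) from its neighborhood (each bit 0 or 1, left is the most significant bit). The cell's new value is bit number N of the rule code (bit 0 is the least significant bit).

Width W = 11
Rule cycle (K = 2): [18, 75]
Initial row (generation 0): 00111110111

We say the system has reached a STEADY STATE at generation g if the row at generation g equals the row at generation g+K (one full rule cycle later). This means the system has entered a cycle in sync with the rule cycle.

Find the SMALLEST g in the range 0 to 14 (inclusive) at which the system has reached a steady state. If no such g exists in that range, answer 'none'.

Gen 0: 00111110111
Gen 1 (rule 18): 01000000000
Gen 2 (rule 75): 10011111111
Gen 3 (rule 18): 01100000000
Gen 4 (rule 75): 11101111111
Gen 5 (rule 18): 00000000000
Gen 6 (rule 75): 11111111111
Gen 7 (rule 18): 00000000000
Gen 8 (rule 75): 11111111111
Gen 9 (rule 18): 00000000000
Gen 10 (rule 75): 11111111111
Gen 11 (rule 18): 00000000000
Gen 12 (rule 75): 11111111111
Gen 13 (rule 18): 00000000000
Gen 14 (rule 75): 11111111111
Gen 15 (rule 18): 00000000000
Gen 16 (rule 75): 11111111111

Answer: 5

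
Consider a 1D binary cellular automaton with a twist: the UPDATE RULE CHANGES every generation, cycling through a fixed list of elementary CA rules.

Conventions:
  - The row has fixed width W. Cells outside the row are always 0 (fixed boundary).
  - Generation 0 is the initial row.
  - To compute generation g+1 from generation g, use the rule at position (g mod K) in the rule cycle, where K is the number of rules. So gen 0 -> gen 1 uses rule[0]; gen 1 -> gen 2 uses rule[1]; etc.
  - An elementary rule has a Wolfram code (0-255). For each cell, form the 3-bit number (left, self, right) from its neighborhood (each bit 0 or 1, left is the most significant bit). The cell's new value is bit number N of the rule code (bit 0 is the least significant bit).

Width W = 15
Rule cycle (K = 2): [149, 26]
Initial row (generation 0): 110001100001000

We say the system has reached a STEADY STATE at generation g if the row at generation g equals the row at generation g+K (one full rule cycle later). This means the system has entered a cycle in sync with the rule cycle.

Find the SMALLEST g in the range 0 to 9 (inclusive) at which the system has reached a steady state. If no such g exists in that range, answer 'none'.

Answer: 8

Derivation:
Gen 0: 110001100001000
Gen 1 (rule 149): 001100011101111
Gen 2 (rule 26): 011010110001000
Gen 3 (rule 149): 000010001101111
Gen 4 (rule 26): 000101011001000
Gen 5 (rule 149): 110101000101111
Gen 6 (rule 26): 100000101001000
Gen 7 (rule 149): 111110101101111
Gen 8 (rule 26): 100000001001000
Gen 9 (rule 149): 111111101101111
Gen 10 (rule 26): 100000001001000
Gen 11 (rule 149): 111111101101111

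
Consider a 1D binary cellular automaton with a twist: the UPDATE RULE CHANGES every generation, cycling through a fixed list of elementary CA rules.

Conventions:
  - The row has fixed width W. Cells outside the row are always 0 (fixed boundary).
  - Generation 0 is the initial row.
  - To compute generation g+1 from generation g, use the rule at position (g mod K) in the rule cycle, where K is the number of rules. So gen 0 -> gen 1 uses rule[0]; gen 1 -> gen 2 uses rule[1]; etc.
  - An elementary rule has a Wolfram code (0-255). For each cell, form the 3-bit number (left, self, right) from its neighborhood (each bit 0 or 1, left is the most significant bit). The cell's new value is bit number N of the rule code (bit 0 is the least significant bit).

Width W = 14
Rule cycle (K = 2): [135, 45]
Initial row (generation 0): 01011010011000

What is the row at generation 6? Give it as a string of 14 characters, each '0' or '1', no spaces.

Answer: 01011101111101

Derivation:
Gen 0: 01011010011000
Gen 1 (rule 135): 11000010100011
Gen 2 (rule 45): 10011011101010
Gen 3 (rule 135): 10100001001010
Gen 4 (rule 45): 11101101001110
Gen 5 (rule 135): 01000001010100
Gen 6 (rule 45): 01011101111101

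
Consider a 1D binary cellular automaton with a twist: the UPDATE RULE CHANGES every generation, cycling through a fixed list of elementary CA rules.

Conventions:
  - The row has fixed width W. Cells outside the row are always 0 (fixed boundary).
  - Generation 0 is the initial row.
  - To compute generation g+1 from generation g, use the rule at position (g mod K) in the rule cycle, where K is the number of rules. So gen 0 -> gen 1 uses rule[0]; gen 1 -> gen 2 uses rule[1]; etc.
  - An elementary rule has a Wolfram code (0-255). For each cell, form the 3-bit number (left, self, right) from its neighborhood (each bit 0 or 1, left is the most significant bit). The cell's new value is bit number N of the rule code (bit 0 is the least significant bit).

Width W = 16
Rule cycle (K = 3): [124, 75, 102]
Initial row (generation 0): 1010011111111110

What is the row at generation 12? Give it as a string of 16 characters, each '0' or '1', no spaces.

Gen 0: 1010011111111110
Gen 1 (rule 124): 1111010000000011
Gen 2 (rule 75): 1001000111111111
Gen 3 (rule 102): 1011001000000001
Gen 4 (rule 124): 1111101100000001
Gen 5 (rule 75): 1000101101111110
Gen 6 (rule 102): 1001110110000010
Gen 7 (rule 124): 1101011111000011
Gen 8 (rule 75): 1100010001011111
Gen 9 (rule 102): 0100110011100001
Gen 10 (rule 124): 0110111010110001
Gen 11 (rule 75): 1110101000110110
Gen 12 (rule 102): 0011111001011010

Answer: 0011111001011010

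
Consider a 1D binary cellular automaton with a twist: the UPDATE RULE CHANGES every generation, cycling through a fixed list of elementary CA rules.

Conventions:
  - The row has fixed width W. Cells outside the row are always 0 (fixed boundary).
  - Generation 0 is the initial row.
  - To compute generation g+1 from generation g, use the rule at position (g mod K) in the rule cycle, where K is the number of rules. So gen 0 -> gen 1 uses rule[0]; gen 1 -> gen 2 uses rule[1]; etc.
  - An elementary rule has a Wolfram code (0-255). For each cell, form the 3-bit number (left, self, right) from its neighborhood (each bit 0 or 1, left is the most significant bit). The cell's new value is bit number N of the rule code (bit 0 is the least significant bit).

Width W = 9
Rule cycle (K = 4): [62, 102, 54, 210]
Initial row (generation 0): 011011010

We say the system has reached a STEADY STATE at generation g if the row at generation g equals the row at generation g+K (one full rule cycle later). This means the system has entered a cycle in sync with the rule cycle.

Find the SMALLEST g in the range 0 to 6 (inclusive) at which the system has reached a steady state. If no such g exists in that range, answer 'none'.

Gen 0: 011011010
Gen 1 (rule 62): 110110111
Gen 2 (rule 102): 011011001
Gen 3 (rule 54): 100100111
Gen 4 (rule 210): 011011011
Gen 5 (rule 62): 110110110
Gen 6 (rule 102): 011011010
Gen 7 (rule 54): 100100111
Gen 8 (rule 210): 011011011
Gen 9 (rule 62): 110110110
Gen 10 (rule 102): 011011010

Answer: 3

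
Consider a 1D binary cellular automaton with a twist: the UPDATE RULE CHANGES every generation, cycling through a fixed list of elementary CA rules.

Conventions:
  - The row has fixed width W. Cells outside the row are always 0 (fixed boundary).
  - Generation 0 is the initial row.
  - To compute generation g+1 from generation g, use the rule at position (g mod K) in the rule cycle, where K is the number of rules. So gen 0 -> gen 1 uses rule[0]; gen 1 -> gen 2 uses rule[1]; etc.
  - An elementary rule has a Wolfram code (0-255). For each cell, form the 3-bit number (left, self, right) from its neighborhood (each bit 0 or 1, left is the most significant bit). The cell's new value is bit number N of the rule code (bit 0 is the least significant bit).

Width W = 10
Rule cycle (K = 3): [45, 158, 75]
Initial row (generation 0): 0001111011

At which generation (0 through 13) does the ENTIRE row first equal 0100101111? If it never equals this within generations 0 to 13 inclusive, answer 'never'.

Gen 0: 0001111011
Gen 1 (rule 45): 1101000110
Gen 2 (rule 158): 1001101101
Gen 3 (rule 75): 0011101100
Gen 4 (rule 45): 1010011001
Gen 5 (rule 158): 1011110111
Gen 6 (rule 75): 0010010101
Gen 7 (rule 45): 1010011111
Gen 8 (rule 158): 1011111110
Gen 9 (rule 75): 0010000010
Gen 10 (rule 45): 1010111010
Gen 11 (rule 158): 1010110011
Gen 12 (rule 75): 0000110111
Gen 13 (rule 45): 1110101100

Answer: never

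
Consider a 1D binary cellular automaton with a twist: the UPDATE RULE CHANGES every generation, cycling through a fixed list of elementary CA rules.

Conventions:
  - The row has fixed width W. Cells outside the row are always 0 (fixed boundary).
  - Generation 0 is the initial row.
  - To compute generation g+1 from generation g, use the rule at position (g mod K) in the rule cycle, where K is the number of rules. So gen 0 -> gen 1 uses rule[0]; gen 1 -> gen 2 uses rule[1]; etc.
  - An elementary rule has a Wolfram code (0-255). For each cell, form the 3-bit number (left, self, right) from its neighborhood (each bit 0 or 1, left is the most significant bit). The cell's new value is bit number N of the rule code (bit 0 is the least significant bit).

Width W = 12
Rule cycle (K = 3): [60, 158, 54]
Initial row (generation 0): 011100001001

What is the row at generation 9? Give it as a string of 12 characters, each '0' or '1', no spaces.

Gen 0: 011100001001
Gen 1 (rule 60): 010010001101
Gen 2 (rule 158): 111111011001
Gen 3 (rule 54): 000000100111
Gen 4 (rule 60): 000000110100
Gen 5 (rule 158): 000001100110
Gen 6 (rule 54): 000010011001
Gen 7 (rule 60): 000011010101
Gen 8 (rule 158): 000110010101
Gen 9 (rule 54): 001001111111

Answer: 001001111111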